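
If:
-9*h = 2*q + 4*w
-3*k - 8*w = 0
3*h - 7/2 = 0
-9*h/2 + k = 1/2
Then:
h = 7/6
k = 23/4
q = -15/16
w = -69/32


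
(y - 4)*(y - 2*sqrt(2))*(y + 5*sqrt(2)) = y^3 - 4*y^2 + 3*sqrt(2)*y^2 - 20*y - 12*sqrt(2)*y + 80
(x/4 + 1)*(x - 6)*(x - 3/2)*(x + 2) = x^4/4 - 3*x^3/8 - 7*x^2 - 3*x/2 + 18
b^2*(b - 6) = b^3 - 6*b^2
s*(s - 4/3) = s^2 - 4*s/3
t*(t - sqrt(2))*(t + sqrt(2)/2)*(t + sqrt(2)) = t^4 + sqrt(2)*t^3/2 - 2*t^2 - sqrt(2)*t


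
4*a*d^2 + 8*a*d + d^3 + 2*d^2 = d*(4*a + d)*(d + 2)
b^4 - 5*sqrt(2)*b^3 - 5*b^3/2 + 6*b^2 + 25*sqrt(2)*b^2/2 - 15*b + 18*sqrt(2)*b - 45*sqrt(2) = (b - 5/2)*(b - 3*sqrt(2))^2*(b + sqrt(2))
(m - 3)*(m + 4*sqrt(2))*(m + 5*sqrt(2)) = m^3 - 3*m^2 + 9*sqrt(2)*m^2 - 27*sqrt(2)*m + 40*m - 120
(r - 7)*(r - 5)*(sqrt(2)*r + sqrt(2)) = sqrt(2)*r^3 - 11*sqrt(2)*r^2 + 23*sqrt(2)*r + 35*sqrt(2)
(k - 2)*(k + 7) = k^2 + 5*k - 14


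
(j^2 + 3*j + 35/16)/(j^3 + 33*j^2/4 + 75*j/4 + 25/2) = (j + 7/4)/(j^2 + 7*j + 10)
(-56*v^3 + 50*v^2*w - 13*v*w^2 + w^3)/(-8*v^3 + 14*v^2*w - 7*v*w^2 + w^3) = (7*v - w)/(v - w)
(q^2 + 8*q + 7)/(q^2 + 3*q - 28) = (q + 1)/(q - 4)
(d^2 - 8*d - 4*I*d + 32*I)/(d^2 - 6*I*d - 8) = (d - 8)/(d - 2*I)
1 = 1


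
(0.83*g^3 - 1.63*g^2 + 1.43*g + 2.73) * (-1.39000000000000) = -1.1537*g^3 + 2.2657*g^2 - 1.9877*g - 3.7947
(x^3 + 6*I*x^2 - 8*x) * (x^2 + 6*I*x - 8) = x^5 + 12*I*x^4 - 52*x^3 - 96*I*x^2 + 64*x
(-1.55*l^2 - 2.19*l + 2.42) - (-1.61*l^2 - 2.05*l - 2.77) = 0.0600000000000001*l^2 - 0.14*l + 5.19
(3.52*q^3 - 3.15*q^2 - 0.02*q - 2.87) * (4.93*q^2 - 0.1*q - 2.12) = 17.3536*q^5 - 15.8815*q^4 - 7.246*q^3 - 7.4691*q^2 + 0.3294*q + 6.0844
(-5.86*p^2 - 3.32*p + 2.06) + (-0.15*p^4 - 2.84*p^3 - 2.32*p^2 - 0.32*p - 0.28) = -0.15*p^4 - 2.84*p^3 - 8.18*p^2 - 3.64*p + 1.78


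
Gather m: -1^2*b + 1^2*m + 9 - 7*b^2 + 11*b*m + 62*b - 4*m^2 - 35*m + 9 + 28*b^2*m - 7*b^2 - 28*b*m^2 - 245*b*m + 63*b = -14*b^2 + 124*b + m^2*(-28*b - 4) + m*(28*b^2 - 234*b - 34) + 18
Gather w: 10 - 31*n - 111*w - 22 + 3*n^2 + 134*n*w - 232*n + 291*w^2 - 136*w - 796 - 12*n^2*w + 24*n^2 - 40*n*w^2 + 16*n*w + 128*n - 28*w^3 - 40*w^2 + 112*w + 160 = 27*n^2 - 135*n - 28*w^3 + w^2*(251 - 40*n) + w*(-12*n^2 + 150*n - 135) - 648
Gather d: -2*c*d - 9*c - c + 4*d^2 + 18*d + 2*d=-10*c + 4*d^2 + d*(20 - 2*c)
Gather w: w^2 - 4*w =w^2 - 4*w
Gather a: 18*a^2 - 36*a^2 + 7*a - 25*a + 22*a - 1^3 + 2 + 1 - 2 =-18*a^2 + 4*a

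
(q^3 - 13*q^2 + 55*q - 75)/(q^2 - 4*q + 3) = (q^2 - 10*q + 25)/(q - 1)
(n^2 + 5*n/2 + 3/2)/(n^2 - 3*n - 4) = (n + 3/2)/(n - 4)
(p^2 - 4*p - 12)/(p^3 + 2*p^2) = (p - 6)/p^2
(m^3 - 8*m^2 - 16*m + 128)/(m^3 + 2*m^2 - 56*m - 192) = (m - 4)/(m + 6)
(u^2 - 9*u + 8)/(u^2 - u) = (u - 8)/u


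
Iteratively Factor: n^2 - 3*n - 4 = (n + 1)*(n - 4)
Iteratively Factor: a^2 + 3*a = (a)*(a + 3)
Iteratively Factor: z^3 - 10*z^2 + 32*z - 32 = (z - 2)*(z^2 - 8*z + 16) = (z - 4)*(z - 2)*(z - 4)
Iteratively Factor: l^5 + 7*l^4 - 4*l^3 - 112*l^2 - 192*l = (l + 3)*(l^4 + 4*l^3 - 16*l^2 - 64*l) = (l + 3)*(l + 4)*(l^3 - 16*l) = l*(l + 3)*(l + 4)*(l^2 - 16) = l*(l + 3)*(l + 4)^2*(l - 4)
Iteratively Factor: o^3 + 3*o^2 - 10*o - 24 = (o - 3)*(o^2 + 6*o + 8) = (o - 3)*(o + 4)*(o + 2)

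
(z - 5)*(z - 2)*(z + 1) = z^3 - 6*z^2 + 3*z + 10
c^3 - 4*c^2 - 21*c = c*(c - 7)*(c + 3)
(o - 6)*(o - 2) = o^2 - 8*o + 12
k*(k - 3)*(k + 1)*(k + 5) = k^4 + 3*k^3 - 13*k^2 - 15*k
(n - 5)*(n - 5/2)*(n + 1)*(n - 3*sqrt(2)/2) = n^4 - 13*n^3/2 - 3*sqrt(2)*n^3/2 + 5*n^2 + 39*sqrt(2)*n^2/4 - 15*sqrt(2)*n/2 + 25*n/2 - 75*sqrt(2)/4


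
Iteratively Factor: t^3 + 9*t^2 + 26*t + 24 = (t + 4)*(t^2 + 5*t + 6) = (t + 3)*(t + 4)*(t + 2)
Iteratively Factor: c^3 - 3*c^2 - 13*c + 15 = (c + 3)*(c^2 - 6*c + 5) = (c - 5)*(c + 3)*(c - 1)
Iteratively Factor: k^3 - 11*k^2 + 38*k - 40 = (k - 5)*(k^2 - 6*k + 8) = (k - 5)*(k - 4)*(k - 2)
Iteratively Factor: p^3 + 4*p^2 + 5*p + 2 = (p + 1)*(p^2 + 3*p + 2) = (p + 1)*(p + 2)*(p + 1)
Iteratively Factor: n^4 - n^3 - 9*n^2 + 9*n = (n + 3)*(n^3 - 4*n^2 + 3*n) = n*(n + 3)*(n^2 - 4*n + 3) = n*(n - 1)*(n + 3)*(n - 3)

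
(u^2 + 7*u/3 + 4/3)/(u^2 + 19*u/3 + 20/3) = (u + 1)/(u + 5)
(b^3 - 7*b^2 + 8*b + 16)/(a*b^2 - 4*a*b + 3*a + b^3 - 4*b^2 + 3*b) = (b^3 - 7*b^2 + 8*b + 16)/(a*b^2 - 4*a*b + 3*a + b^3 - 4*b^2 + 3*b)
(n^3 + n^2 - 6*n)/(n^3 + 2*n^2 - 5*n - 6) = n/(n + 1)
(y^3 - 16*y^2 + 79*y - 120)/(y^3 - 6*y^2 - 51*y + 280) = (y - 3)/(y + 7)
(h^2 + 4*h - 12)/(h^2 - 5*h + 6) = (h + 6)/(h - 3)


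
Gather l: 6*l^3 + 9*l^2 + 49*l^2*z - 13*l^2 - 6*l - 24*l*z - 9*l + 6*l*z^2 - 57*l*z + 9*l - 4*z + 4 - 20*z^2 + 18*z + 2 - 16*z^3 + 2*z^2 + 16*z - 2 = 6*l^3 + l^2*(49*z - 4) + l*(6*z^2 - 81*z - 6) - 16*z^3 - 18*z^2 + 30*z + 4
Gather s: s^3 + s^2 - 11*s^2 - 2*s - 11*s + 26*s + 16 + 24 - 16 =s^3 - 10*s^2 + 13*s + 24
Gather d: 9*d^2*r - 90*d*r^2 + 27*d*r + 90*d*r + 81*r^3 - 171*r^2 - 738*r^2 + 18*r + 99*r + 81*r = 9*d^2*r + d*(-90*r^2 + 117*r) + 81*r^3 - 909*r^2 + 198*r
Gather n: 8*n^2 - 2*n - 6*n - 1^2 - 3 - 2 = 8*n^2 - 8*n - 6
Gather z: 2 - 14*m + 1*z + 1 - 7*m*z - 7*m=-21*m + z*(1 - 7*m) + 3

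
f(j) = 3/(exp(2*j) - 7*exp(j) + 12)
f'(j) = 3*(-2*exp(2*j) + 7*exp(j))/(exp(2*j) - 7*exp(j) + 12)^2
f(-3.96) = 0.25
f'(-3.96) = 0.00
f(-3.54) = 0.25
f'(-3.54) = 0.00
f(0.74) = 1.74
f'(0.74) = 5.96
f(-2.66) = 0.26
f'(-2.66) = 0.01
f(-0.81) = 0.33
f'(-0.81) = 0.10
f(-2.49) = 0.26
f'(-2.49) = 0.01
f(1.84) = 0.40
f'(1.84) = -1.84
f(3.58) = 0.00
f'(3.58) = -0.01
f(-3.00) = 0.26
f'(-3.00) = 0.01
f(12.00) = 0.00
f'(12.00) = 0.00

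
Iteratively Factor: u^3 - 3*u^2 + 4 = (u - 2)*(u^2 - u - 2) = (u - 2)^2*(u + 1)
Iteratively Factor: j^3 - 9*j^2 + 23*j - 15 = (j - 3)*(j^2 - 6*j + 5) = (j - 3)*(j - 1)*(j - 5)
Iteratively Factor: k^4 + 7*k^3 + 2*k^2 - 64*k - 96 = (k - 3)*(k^3 + 10*k^2 + 32*k + 32) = (k - 3)*(k + 4)*(k^2 + 6*k + 8) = (k - 3)*(k + 2)*(k + 4)*(k + 4)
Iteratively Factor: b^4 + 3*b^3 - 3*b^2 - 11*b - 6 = (b + 1)*(b^3 + 2*b^2 - 5*b - 6) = (b - 2)*(b + 1)*(b^2 + 4*b + 3) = (b - 2)*(b + 1)^2*(b + 3)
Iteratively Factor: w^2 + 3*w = (w + 3)*(w)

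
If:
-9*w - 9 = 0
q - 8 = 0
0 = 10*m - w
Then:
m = -1/10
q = 8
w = -1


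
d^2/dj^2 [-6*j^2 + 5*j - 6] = -12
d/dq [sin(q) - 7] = cos(q)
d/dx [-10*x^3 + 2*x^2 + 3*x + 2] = -30*x^2 + 4*x + 3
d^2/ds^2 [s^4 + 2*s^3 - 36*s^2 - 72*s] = 12*s^2 + 12*s - 72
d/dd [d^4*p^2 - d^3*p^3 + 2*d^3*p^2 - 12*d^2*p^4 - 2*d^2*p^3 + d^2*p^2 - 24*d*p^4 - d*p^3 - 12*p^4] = p^2*(4*d^3 - 3*d^2*p + 6*d^2 - 24*d*p^2 - 4*d*p + 2*d - 24*p^2 - p)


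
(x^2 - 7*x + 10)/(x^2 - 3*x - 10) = (x - 2)/(x + 2)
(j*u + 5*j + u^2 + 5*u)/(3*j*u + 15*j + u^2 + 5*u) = (j + u)/(3*j + u)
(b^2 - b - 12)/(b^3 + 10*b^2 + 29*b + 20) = (b^2 - b - 12)/(b^3 + 10*b^2 + 29*b + 20)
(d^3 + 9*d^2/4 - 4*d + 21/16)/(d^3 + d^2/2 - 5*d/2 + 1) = (d^2 + 11*d/4 - 21/8)/(d^2 + d - 2)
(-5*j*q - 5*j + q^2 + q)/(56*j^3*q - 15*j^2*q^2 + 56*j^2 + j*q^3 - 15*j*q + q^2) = (-5*j*q - 5*j + q^2 + q)/(56*j^3*q - 15*j^2*q^2 + 56*j^2 + j*q^3 - 15*j*q + q^2)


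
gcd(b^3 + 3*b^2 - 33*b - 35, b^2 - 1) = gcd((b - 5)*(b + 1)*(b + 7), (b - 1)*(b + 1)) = b + 1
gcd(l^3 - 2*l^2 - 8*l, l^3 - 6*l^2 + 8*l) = l^2 - 4*l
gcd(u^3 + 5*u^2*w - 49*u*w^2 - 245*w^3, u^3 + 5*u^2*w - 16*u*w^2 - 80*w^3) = u + 5*w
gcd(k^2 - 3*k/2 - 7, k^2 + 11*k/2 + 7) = k + 2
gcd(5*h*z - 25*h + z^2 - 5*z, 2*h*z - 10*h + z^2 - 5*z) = z - 5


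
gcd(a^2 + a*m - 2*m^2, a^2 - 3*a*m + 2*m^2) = a - m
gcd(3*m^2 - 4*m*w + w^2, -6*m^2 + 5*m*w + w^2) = -m + w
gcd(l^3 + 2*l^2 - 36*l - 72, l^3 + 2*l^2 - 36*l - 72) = l^3 + 2*l^2 - 36*l - 72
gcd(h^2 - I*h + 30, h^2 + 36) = h - 6*I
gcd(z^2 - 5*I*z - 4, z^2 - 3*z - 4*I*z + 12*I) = z - 4*I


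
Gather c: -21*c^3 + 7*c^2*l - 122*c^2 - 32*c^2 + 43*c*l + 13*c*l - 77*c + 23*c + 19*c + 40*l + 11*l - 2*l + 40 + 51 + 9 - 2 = -21*c^3 + c^2*(7*l - 154) + c*(56*l - 35) + 49*l + 98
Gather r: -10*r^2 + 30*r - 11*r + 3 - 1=-10*r^2 + 19*r + 2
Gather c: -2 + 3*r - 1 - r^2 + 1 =-r^2 + 3*r - 2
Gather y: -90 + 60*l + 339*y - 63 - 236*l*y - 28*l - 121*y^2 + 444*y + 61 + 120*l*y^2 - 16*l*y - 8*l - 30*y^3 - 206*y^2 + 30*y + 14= 24*l - 30*y^3 + y^2*(120*l - 327) + y*(813 - 252*l) - 78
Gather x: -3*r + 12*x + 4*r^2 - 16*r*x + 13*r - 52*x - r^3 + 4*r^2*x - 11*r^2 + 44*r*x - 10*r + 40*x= -r^3 - 7*r^2 + x*(4*r^2 + 28*r)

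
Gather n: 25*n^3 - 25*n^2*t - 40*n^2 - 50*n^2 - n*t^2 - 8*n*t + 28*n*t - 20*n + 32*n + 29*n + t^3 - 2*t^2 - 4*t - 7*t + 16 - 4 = 25*n^3 + n^2*(-25*t - 90) + n*(-t^2 + 20*t + 41) + t^3 - 2*t^2 - 11*t + 12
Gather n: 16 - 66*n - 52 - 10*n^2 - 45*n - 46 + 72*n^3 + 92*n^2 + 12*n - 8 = 72*n^3 + 82*n^2 - 99*n - 90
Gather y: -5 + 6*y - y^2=-y^2 + 6*y - 5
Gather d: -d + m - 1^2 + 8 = -d + m + 7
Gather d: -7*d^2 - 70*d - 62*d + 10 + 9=-7*d^2 - 132*d + 19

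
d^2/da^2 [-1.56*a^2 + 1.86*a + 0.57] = -3.12000000000000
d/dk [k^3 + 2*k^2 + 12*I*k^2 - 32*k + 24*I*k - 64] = 3*k^2 + k*(4 + 24*I) - 32 + 24*I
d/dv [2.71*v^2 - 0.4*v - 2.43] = 5.42*v - 0.4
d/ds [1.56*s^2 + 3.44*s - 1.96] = 3.12*s + 3.44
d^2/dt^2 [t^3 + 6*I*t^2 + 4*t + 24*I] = 6*t + 12*I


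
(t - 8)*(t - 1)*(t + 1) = t^3 - 8*t^2 - t + 8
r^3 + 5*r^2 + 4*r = r*(r + 1)*(r + 4)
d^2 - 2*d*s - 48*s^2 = (d - 8*s)*(d + 6*s)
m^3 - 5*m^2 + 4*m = m*(m - 4)*(m - 1)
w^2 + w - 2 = (w - 1)*(w + 2)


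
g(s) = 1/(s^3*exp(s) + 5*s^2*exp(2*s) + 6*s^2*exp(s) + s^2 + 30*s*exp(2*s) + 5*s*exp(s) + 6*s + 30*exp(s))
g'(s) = (-s^3*exp(s) - 10*s^2*exp(2*s) - 9*s^2*exp(s) - 70*s*exp(2*s) - 17*s*exp(s) - 2*s - 30*exp(2*s) - 35*exp(s) - 6)/(s^3*exp(s) + 5*s^2*exp(2*s) + 6*s^2*exp(s) + s^2 + 30*s*exp(2*s) + 5*s*exp(s) + 6*s + 30*exp(s))^2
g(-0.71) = 0.17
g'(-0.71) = -0.40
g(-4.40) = -0.15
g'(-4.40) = 0.05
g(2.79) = 0.00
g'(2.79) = -0.00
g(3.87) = 0.00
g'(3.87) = -0.00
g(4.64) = 0.00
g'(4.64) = -0.00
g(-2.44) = -0.18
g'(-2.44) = -0.11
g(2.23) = 0.00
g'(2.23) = -0.00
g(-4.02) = -0.14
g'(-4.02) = 0.02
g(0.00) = 0.03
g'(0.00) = -0.08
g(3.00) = 0.00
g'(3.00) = 0.00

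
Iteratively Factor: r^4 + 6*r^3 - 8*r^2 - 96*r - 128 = (r + 4)*(r^3 + 2*r^2 - 16*r - 32) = (r + 4)^2*(r^2 - 2*r - 8) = (r + 2)*(r + 4)^2*(r - 4)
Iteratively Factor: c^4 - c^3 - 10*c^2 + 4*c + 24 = (c + 2)*(c^3 - 3*c^2 - 4*c + 12) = (c - 2)*(c + 2)*(c^2 - c - 6) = (c - 3)*(c - 2)*(c + 2)*(c + 2)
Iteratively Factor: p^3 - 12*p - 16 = (p - 4)*(p^2 + 4*p + 4) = (p - 4)*(p + 2)*(p + 2)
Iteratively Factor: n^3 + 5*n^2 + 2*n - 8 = (n - 1)*(n^2 + 6*n + 8) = (n - 1)*(n + 4)*(n + 2)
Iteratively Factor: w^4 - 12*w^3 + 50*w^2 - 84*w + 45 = (w - 3)*(w^3 - 9*w^2 + 23*w - 15) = (w - 5)*(w - 3)*(w^2 - 4*w + 3) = (w - 5)*(w - 3)^2*(w - 1)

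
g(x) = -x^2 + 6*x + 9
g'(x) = 6 - 2*x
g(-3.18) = -20.19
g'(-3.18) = 12.36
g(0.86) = 13.42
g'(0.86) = 4.28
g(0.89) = 13.55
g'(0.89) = 4.22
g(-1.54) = -2.61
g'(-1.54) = 9.08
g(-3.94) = -30.16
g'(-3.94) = 13.88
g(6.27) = 7.31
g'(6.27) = -6.54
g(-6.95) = -81.00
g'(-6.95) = 19.90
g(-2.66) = -14.04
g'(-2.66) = 11.32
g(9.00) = -18.00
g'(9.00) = -12.00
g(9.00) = -18.00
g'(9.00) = -12.00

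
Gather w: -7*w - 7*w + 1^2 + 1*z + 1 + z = -14*w + 2*z + 2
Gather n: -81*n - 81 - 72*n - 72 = -153*n - 153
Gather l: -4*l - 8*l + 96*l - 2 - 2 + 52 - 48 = 84*l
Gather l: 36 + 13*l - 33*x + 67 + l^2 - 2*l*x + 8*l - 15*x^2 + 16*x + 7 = l^2 + l*(21 - 2*x) - 15*x^2 - 17*x + 110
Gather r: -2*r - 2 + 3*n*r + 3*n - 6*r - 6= 3*n + r*(3*n - 8) - 8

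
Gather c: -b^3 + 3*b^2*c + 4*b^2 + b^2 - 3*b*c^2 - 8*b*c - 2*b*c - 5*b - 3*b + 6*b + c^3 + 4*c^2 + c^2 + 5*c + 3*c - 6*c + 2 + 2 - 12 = -b^3 + 5*b^2 - 2*b + c^3 + c^2*(5 - 3*b) + c*(3*b^2 - 10*b + 2) - 8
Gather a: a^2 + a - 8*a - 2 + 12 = a^2 - 7*a + 10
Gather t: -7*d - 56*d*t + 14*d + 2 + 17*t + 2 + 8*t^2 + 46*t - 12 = 7*d + 8*t^2 + t*(63 - 56*d) - 8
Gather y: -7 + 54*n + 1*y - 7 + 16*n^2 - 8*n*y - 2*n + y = 16*n^2 + 52*n + y*(2 - 8*n) - 14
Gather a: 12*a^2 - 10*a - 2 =12*a^2 - 10*a - 2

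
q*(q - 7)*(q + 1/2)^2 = q^4 - 6*q^3 - 27*q^2/4 - 7*q/4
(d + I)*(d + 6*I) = d^2 + 7*I*d - 6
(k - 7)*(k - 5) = k^2 - 12*k + 35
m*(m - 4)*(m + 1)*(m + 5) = m^4 + 2*m^3 - 19*m^2 - 20*m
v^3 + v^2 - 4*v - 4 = (v - 2)*(v + 1)*(v + 2)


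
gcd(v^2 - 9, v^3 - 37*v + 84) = v - 3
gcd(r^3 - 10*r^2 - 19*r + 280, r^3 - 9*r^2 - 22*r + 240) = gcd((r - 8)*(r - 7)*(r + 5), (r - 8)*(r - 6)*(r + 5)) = r^2 - 3*r - 40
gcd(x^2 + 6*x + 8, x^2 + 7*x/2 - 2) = x + 4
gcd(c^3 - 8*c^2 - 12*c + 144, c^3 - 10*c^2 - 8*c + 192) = c^2 - 2*c - 24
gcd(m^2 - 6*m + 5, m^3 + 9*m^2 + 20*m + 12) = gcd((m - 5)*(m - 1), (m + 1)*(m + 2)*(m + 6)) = 1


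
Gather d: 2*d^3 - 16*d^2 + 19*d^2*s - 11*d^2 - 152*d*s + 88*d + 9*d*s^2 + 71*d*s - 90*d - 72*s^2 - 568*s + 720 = 2*d^3 + d^2*(19*s - 27) + d*(9*s^2 - 81*s - 2) - 72*s^2 - 568*s + 720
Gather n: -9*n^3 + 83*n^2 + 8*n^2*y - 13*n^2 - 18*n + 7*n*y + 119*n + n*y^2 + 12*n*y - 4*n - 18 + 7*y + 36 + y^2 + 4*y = -9*n^3 + n^2*(8*y + 70) + n*(y^2 + 19*y + 97) + y^2 + 11*y + 18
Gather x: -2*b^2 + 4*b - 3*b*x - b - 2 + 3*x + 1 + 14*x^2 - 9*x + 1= -2*b^2 + 3*b + 14*x^2 + x*(-3*b - 6)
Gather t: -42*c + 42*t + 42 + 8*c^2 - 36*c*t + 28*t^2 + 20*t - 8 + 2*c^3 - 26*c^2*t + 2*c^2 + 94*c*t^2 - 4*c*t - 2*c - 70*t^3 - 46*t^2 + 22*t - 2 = 2*c^3 + 10*c^2 - 44*c - 70*t^3 + t^2*(94*c - 18) + t*(-26*c^2 - 40*c + 84) + 32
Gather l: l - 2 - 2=l - 4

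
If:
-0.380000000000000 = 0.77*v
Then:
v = -0.49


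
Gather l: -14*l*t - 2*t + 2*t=-14*l*t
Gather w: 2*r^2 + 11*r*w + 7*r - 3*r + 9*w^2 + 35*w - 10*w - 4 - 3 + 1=2*r^2 + 4*r + 9*w^2 + w*(11*r + 25) - 6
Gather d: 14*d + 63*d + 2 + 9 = 77*d + 11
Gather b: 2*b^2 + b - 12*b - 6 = 2*b^2 - 11*b - 6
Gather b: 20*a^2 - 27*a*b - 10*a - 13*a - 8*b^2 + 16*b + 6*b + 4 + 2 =20*a^2 - 23*a - 8*b^2 + b*(22 - 27*a) + 6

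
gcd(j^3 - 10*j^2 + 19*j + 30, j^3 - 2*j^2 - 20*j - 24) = j - 6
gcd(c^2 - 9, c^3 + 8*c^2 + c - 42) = c + 3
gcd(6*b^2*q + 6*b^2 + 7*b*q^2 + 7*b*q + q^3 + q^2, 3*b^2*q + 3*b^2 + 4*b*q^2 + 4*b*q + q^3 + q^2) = b*q + b + q^2 + q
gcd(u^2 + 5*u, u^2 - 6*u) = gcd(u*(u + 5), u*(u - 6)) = u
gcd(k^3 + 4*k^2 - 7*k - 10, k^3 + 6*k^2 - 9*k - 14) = k^2 - k - 2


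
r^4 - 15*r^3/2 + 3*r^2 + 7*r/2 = r*(r - 7)*(r - 1)*(r + 1/2)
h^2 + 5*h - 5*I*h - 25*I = (h + 5)*(h - 5*I)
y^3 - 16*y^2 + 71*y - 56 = (y - 8)*(y - 7)*(y - 1)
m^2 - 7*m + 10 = (m - 5)*(m - 2)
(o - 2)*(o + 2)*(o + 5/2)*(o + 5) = o^4 + 15*o^3/2 + 17*o^2/2 - 30*o - 50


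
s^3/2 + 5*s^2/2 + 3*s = s*(s/2 + 1)*(s + 3)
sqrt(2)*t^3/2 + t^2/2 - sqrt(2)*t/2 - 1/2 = (t - 1)*(t + 1)*(sqrt(2)*t/2 + 1/2)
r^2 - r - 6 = (r - 3)*(r + 2)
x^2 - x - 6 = (x - 3)*(x + 2)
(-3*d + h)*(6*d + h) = -18*d^2 + 3*d*h + h^2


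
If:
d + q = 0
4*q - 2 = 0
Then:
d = -1/2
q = 1/2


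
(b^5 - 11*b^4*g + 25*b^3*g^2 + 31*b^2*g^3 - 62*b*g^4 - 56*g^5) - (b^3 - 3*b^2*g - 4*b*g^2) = b^5 - 11*b^4*g + 25*b^3*g^2 - b^3 + 31*b^2*g^3 + 3*b^2*g - 62*b*g^4 + 4*b*g^2 - 56*g^5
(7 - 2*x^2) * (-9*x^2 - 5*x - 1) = 18*x^4 + 10*x^3 - 61*x^2 - 35*x - 7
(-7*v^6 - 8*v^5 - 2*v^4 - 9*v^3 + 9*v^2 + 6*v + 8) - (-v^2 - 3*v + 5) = -7*v^6 - 8*v^5 - 2*v^4 - 9*v^3 + 10*v^2 + 9*v + 3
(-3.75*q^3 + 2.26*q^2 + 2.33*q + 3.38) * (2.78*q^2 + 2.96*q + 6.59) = -10.425*q^5 - 4.8172*q^4 - 11.5455*q^3 + 31.1866*q^2 + 25.3595*q + 22.2742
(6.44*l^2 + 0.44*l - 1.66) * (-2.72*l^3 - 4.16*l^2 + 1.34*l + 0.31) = -17.5168*l^5 - 27.9872*l^4 + 11.3144*l^3 + 9.4916*l^2 - 2.088*l - 0.5146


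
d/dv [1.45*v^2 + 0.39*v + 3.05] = 2.9*v + 0.39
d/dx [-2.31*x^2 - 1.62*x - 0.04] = -4.62*x - 1.62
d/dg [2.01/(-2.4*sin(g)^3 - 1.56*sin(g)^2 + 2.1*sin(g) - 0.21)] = (14.472*sin(g)^2 + 6.2712*sin(g) - 4.221)*cos(g)/(2.4*sin(g)^3 + 1.56*sin(g)^2 - 2.1*sin(g) + 0.21)^2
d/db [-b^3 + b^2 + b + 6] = -3*b^2 + 2*b + 1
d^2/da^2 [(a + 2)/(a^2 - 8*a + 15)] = 2*(3*(2 - a)*(a^2 - 8*a + 15) + 4*(a - 4)^2*(a + 2))/(a^2 - 8*a + 15)^3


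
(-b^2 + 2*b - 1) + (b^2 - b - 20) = b - 21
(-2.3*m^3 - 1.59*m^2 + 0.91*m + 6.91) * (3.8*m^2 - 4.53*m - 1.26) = -8.74*m^5 + 4.377*m^4 + 13.5587*m^3 + 24.1391*m^2 - 32.4489*m - 8.7066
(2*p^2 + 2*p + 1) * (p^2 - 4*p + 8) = 2*p^4 - 6*p^3 + 9*p^2 + 12*p + 8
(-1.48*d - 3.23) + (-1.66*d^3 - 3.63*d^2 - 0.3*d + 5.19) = -1.66*d^3 - 3.63*d^2 - 1.78*d + 1.96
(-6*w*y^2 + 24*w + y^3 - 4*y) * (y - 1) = -6*w*y^3 + 6*w*y^2 + 24*w*y - 24*w + y^4 - y^3 - 4*y^2 + 4*y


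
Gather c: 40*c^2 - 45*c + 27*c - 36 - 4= 40*c^2 - 18*c - 40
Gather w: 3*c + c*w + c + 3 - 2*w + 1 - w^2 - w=4*c - w^2 + w*(c - 3) + 4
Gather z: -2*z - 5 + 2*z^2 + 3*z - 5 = 2*z^2 + z - 10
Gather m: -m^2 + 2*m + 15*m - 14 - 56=-m^2 + 17*m - 70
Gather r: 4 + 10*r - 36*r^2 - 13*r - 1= -36*r^2 - 3*r + 3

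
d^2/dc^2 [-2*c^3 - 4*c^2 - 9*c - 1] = -12*c - 8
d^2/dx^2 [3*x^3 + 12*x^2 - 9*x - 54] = 18*x + 24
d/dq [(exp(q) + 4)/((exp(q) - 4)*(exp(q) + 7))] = (-exp(2*q) - 8*exp(q) - 40)*exp(q)/(exp(4*q) + 6*exp(3*q) - 47*exp(2*q) - 168*exp(q) + 784)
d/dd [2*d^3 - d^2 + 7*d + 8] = 6*d^2 - 2*d + 7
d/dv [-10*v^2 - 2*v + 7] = -20*v - 2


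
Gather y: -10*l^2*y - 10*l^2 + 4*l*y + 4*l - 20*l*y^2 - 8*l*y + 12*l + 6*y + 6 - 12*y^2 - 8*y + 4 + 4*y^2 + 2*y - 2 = -10*l^2 + 16*l + y^2*(-20*l - 8) + y*(-10*l^2 - 4*l) + 8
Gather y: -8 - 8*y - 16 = -8*y - 24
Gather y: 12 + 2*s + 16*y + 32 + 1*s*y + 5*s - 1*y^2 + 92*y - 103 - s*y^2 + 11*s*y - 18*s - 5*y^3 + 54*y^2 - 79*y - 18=-11*s - 5*y^3 + y^2*(53 - s) + y*(12*s + 29) - 77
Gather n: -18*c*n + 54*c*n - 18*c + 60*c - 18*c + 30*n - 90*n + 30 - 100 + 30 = 24*c + n*(36*c - 60) - 40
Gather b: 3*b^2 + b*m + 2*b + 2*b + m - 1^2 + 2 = 3*b^2 + b*(m + 4) + m + 1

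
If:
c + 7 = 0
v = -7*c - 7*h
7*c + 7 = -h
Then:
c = -7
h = 42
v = -245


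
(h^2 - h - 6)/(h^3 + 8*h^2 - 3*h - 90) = (h + 2)/(h^2 + 11*h + 30)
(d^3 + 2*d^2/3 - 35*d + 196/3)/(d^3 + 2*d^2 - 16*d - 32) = (3*d^2 + 14*d - 49)/(3*(d^2 + 6*d + 8))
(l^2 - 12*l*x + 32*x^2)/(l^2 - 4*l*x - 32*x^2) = (l - 4*x)/(l + 4*x)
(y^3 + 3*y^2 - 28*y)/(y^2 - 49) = y*(y - 4)/(y - 7)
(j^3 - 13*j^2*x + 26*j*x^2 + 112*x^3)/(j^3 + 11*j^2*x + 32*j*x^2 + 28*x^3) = (j^2 - 15*j*x + 56*x^2)/(j^2 + 9*j*x + 14*x^2)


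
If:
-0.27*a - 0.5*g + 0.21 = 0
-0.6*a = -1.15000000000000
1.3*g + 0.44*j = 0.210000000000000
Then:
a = 1.92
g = -0.62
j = 2.29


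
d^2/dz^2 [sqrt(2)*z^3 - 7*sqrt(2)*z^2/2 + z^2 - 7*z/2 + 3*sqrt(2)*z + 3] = 6*sqrt(2)*z - 7*sqrt(2) + 2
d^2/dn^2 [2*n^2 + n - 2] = 4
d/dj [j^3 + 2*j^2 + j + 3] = 3*j^2 + 4*j + 1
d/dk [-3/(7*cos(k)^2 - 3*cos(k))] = 3*(3 - 14*cos(k))*sin(k)/((7*cos(k) - 3)^2*cos(k)^2)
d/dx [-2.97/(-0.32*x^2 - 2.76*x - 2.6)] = (-1.9008*x - 8.1972)/(0.32*x^2 + 2.76*x + 2.6)^2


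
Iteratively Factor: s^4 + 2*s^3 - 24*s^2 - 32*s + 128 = (s + 4)*(s^3 - 2*s^2 - 16*s + 32) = (s - 2)*(s + 4)*(s^2 - 16) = (s - 2)*(s + 4)^2*(s - 4)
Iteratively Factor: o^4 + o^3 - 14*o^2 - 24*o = (o - 4)*(o^3 + 5*o^2 + 6*o) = (o - 4)*(o + 2)*(o^2 + 3*o) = o*(o - 4)*(o + 2)*(o + 3)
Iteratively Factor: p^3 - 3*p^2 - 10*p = (p - 5)*(p^2 + 2*p) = (p - 5)*(p + 2)*(p)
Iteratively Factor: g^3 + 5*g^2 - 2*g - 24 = (g + 3)*(g^2 + 2*g - 8) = (g - 2)*(g + 3)*(g + 4)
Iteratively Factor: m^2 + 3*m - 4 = (m - 1)*(m + 4)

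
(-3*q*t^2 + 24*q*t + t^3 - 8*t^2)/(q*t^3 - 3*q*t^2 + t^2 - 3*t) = (-3*q*t + 24*q + t^2 - 8*t)/(q*t^2 - 3*q*t + t - 3)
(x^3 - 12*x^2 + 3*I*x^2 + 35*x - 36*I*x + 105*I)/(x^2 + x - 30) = (x^2 + x*(-7 + 3*I) - 21*I)/(x + 6)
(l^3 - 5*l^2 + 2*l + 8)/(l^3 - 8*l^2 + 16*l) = (l^2 - l - 2)/(l*(l - 4))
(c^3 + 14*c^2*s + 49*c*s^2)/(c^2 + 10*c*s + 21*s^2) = c*(c + 7*s)/(c + 3*s)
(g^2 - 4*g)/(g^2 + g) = (g - 4)/(g + 1)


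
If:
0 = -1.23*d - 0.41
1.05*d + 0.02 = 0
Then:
No Solution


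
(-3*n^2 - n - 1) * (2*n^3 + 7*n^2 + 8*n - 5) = -6*n^5 - 23*n^4 - 33*n^3 - 3*n + 5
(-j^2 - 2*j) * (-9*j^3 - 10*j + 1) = 9*j^5 + 18*j^4 + 10*j^3 + 19*j^2 - 2*j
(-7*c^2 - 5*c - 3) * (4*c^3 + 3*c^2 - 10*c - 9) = -28*c^5 - 41*c^4 + 43*c^3 + 104*c^2 + 75*c + 27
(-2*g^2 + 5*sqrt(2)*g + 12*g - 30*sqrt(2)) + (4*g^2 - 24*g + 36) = 2*g^2 - 12*g + 5*sqrt(2)*g - 30*sqrt(2) + 36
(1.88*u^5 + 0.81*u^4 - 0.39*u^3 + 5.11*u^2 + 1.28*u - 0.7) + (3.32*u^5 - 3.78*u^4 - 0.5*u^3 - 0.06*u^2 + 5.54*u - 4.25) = 5.2*u^5 - 2.97*u^4 - 0.89*u^3 + 5.05*u^2 + 6.82*u - 4.95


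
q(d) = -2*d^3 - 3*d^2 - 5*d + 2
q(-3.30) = 57.70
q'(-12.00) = -797.00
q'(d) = -6*d^2 - 6*d - 5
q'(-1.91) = -15.43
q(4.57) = -274.39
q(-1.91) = 14.54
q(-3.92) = 95.97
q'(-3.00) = -41.00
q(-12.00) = 3086.00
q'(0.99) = -16.82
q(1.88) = -31.29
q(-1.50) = 9.50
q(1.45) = -17.65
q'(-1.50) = -9.50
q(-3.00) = 44.00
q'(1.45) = -26.32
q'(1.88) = -37.49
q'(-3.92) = -73.68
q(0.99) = -7.83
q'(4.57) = -157.73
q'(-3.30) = -50.54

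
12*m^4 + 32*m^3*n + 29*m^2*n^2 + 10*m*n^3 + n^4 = (m + n)^2*(2*m + n)*(6*m + n)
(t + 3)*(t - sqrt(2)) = t^2 - sqrt(2)*t + 3*t - 3*sqrt(2)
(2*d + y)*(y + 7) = 2*d*y + 14*d + y^2 + 7*y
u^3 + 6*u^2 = u^2*(u + 6)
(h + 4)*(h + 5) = h^2 + 9*h + 20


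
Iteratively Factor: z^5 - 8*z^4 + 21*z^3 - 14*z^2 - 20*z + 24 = (z - 2)*(z^4 - 6*z^3 + 9*z^2 + 4*z - 12) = (z - 2)^2*(z^3 - 4*z^2 + z + 6) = (z - 2)^3*(z^2 - 2*z - 3) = (z - 2)^3*(z + 1)*(z - 3)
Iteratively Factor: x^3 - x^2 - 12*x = (x - 4)*(x^2 + 3*x) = x*(x - 4)*(x + 3)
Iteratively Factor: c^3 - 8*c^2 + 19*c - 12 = (c - 4)*(c^2 - 4*c + 3) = (c - 4)*(c - 3)*(c - 1)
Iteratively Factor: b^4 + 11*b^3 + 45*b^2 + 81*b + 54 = (b + 3)*(b^3 + 8*b^2 + 21*b + 18) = (b + 2)*(b + 3)*(b^2 + 6*b + 9) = (b + 2)*(b + 3)^2*(b + 3)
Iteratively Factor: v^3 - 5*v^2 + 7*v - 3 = (v - 1)*(v^2 - 4*v + 3) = (v - 1)^2*(v - 3)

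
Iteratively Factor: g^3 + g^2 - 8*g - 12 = (g + 2)*(g^2 - g - 6) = (g - 3)*(g + 2)*(g + 2)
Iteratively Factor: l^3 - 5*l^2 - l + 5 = (l - 1)*(l^2 - 4*l - 5) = (l - 1)*(l + 1)*(l - 5)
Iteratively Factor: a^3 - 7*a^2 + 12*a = (a - 3)*(a^2 - 4*a) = a*(a - 3)*(a - 4)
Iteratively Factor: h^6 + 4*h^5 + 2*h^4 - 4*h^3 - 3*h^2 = (h - 1)*(h^5 + 5*h^4 + 7*h^3 + 3*h^2) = (h - 1)*(h + 1)*(h^4 + 4*h^3 + 3*h^2) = h*(h - 1)*(h + 1)*(h^3 + 4*h^2 + 3*h) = h*(h - 1)*(h + 1)^2*(h^2 + 3*h) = h^2*(h - 1)*(h + 1)^2*(h + 3)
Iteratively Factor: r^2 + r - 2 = (r - 1)*(r + 2)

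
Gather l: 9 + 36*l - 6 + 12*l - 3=48*l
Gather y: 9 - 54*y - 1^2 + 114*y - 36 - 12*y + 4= 48*y - 24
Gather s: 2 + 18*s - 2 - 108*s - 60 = -90*s - 60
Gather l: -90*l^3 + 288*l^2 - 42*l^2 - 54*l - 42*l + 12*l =-90*l^3 + 246*l^2 - 84*l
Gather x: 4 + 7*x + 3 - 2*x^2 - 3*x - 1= -2*x^2 + 4*x + 6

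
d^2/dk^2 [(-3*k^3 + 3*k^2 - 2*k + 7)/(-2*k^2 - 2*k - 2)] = (5*k^3 - 3*k^2 - 18*k - 5)/(k^6 + 3*k^5 + 6*k^4 + 7*k^3 + 6*k^2 + 3*k + 1)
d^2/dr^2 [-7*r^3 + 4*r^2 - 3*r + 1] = 8 - 42*r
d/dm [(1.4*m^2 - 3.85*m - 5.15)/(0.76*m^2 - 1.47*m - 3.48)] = (0.868*m^2 - 1.916*m + 5.8275)/(0.5776*m^4 - 2.2344*m^3 - 3.1287*m^2 + 10.2312*m + 12.1104)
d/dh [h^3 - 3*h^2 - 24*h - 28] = 3*h^2 - 6*h - 24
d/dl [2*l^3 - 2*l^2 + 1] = 2*l*(3*l - 2)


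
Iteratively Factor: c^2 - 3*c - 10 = (c + 2)*(c - 5)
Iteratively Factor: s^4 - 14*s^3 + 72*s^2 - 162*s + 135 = (s - 5)*(s^3 - 9*s^2 + 27*s - 27) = (s - 5)*(s - 3)*(s^2 - 6*s + 9) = (s - 5)*(s - 3)^2*(s - 3)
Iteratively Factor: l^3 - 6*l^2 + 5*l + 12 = (l + 1)*(l^2 - 7*l + 12) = (l - 4)*(l + 1)*(l - 3)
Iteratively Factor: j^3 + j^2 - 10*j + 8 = (j + 4)*(j^2 - 3*j + 2) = (j - 1)*(j + 4)*(j - 2)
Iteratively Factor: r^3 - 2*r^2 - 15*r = (r - 5)*(r^2 + 3*r) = (r - 5)*(r + 3)*(r)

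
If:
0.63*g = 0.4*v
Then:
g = 0.634920634920635*v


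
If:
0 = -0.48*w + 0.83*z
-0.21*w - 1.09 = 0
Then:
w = -5.19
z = -3.00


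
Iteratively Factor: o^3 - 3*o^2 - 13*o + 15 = (o - 1)*(o^2 - 2*o - 15) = (o - 5)*(o - 1)*(o + 3)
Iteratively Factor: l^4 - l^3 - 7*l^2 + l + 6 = (l - 1)*(l^3 - 7*l - 6) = (l - 1)*(l + 1)*(l^2 - l - 6) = (l - 3)*(l - 1)*(l + 1)*(l + 2)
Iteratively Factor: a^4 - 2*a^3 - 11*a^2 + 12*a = (a - 1)*(a^3 - a^2 - 12*a) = (a - 4)*(a - 1)*(a^2 + 3*a) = (a - 4)*(a - 1)*(a + 3)*(a)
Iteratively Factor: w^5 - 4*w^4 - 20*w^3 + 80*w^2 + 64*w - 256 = (w + 4)*(w^4 - 8*w^3 + 12*w^2 + 32*w - 64) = (w - 2)*(w + 4)*(w^3 - 6*w^2 + 32) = (w - 4)*(w - 2)*(w + 4)*(w^2 - 2*w - 8) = (w - 4)*(w - 2)*(w + 2)*(w + 4)*(w - 4)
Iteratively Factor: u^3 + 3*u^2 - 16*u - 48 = (u + 4)*(u^2 - u - 12) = (u - 4)*(u + 4)*(u + 3)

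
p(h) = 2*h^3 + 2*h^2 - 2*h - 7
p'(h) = 6*h^2 + 4*h - 2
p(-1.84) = -9.01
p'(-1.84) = 10.95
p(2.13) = 17.14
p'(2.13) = 33.74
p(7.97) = 1116.62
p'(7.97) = 411.01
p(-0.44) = -5.90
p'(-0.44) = -2.60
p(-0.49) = -5.78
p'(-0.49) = -2.52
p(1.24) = -2.59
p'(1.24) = 12.19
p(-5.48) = -265.11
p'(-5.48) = 156.26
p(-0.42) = -5.96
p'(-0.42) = -2.62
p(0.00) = -7.00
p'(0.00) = -2.00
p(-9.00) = -1285.00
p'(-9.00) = 448.00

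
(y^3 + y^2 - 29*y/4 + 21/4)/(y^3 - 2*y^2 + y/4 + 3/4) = (2*y + 7)/(2*y + 1)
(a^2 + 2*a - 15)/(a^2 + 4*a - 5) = (a - 3)/(a - 1)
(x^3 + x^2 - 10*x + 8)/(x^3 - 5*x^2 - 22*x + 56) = (x - 1)/(x - 7)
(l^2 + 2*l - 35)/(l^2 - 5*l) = (l + 7)/l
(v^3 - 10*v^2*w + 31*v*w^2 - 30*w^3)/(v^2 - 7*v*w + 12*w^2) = (v^2 - 7*v*w + 10*w^2)/(v - 4*w)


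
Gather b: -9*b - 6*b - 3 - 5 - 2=-15*b - 10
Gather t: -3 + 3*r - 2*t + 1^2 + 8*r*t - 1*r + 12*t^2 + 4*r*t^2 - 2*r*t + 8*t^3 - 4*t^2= 2*r + 8*t^3 + t^2*(4*r + 8) + t*(6*r - 2) - 2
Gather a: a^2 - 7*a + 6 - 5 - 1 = a^2 - 7*a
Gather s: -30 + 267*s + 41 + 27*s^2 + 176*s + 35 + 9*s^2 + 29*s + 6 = 36*s^2 + 472*s + 52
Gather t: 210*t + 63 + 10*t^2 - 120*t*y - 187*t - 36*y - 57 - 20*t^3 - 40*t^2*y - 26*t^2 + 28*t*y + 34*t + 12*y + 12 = -20*t^3 + t^2*(-40*y - 16) + t*(57 - 92*y) - 24*y + 18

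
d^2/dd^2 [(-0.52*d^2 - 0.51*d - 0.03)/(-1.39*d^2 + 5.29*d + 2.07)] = (9.617966*d^3 + 9.324954*d^2 + 7.48098*d - 4.861326)/(2.685619*d^6 - 30.662427*d^5 + 104.695356*d^4 - 56.710387*d^3 - 155.913228*d^2 - 68.001363*d - 8.869743)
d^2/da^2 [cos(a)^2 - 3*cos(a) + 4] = 3*cos(a) - 2*cos(2*a)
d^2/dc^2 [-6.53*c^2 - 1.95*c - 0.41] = -13.0600000000000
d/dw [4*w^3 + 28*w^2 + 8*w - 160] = 12*w^2 + 56*w + 8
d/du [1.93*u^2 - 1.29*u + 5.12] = 3.86*u - 1.29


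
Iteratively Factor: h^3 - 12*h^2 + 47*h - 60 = (h - 3)*(h^2 - 9*h + 20) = (h - 4)*(h - 3)*(h - 5)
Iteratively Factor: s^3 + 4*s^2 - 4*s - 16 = (s - 2)*(s^2 + 6*s + 8) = (s - 2)*(s + 2)*(s + 4)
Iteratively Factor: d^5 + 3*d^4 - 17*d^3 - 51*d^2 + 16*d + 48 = (d - 1)*(d^4 + 4*d^3 - 13*d^2 - 64*d - 48) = (d - 1)*(d + 3)*(d^3 + d^2 - 16*d - 16) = (d - 1)*(d + 3)*(d + 4)*(d^2 - 3*d - 4) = (d - 4)*(d - 1)*(d + 3)*(d + 4)*(d + 1)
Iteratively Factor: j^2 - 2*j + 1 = (j - 1)*(j - 1)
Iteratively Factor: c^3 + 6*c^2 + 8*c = (c + 4)*(c^2 + 2*c) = c*(c + 4)*(c + 2)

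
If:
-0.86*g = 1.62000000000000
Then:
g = -1.88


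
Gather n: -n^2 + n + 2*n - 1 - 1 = -n^2 + 3*n - 2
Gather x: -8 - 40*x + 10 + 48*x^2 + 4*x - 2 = 48*x^2 - 36*x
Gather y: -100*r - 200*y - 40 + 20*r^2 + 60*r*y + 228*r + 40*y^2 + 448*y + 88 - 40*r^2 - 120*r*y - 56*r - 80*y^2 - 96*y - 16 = -20*r^2 + 72*r - 40*y^2 + y*(152 - 60*r) + 32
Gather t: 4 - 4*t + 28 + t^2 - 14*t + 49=t^2 - 18*t + 81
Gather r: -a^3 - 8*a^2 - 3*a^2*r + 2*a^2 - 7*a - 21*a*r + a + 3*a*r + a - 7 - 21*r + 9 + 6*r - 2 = -a^3 - 6*a^2 - 5*a + r*(-3*a^2 - 18*a - 15)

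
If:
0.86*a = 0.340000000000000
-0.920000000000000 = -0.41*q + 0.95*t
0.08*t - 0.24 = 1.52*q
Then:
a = 0.40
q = -0.21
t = -1.06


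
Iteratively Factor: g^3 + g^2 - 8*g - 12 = (g + 2)*(g^2 - g - 6) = (g - 3)*(g + 2)*(g + 2)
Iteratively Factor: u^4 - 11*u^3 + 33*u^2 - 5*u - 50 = (u - 5)*(u^3 - 6*u^2 + 3*u + 10) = (u - 5)^2*(u^2 - u - 2) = (u - 5)^2*(u - 2)*(u + 1)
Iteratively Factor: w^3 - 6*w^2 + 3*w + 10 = (w - 2)*(w^2 - 4*w - 5) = (w - 2)*(w + 1)*(w - 5)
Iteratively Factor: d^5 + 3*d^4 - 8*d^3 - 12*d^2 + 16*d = (d - 2)*(d^4 + 5*d^3 + 2*d^2 - 8*d) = (d - 2)*(d + 4)*(d^3 + d^2 - 2*d) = (d - 2)*(d - 1)*(d + 4)*(d^2 + 2*d) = (d - 2)*(d - 1)*(d + 2)*(d + 4)*(d)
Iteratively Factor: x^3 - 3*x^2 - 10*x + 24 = (x + 3)*(x^2 - 6*x + 8) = (x - 2)*(x + 3)*(x - 4)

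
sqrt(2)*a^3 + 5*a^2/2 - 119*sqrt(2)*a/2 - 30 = (a - 5*sqrt(2))*(a + 6*sqrt(2))*(sqrt(2)*a + 1/2)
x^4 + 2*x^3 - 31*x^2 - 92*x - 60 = (x - 6)*(x + 1)*(x + 2)*(x + 5)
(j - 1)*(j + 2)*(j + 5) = j^3 + 6*j^2 + 3*j - 10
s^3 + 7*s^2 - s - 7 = (s - 1)*(s + 1)*(s + 7)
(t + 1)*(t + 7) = t^2 + 8*t + 7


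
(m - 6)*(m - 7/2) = m^2 - 19*m/2 + 21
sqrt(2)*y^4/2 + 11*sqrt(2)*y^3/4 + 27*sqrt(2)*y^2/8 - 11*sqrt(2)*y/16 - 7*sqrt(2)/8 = (y - 1/2)*(y + 1/2)*(y + 7/2)*(sqrt(2)*y/2 + sqrt(2))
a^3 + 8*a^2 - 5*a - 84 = (a - 3)*(a + 4)*(a + 7)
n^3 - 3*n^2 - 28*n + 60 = (n - 6)*(n - 2)*(n + 5)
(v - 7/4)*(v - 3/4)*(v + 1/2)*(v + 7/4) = v^4 - v^3/4 - 55*v^2/16 + 49*v/64 + 147/128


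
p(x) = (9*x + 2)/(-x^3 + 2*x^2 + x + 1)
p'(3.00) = 14.44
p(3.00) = -5.80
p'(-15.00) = 0.00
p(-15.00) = -0.03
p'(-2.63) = -0.41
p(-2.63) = -0.71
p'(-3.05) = -0.29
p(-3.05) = -0.57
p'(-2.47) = -0.48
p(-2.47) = -0.78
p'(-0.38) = 7.88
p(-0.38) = -1.47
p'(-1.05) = -1.70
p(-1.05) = -2.25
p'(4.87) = 0.46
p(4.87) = -0.74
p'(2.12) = 16.16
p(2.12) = 8.17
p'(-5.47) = -0.07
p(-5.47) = -0.22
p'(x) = (9*x + 2)*(3*x^2 - 4*x - 1)/(-x^3 + 2*x^2 + x + 1)^2 + 9/(-x^3 + 2*x^2 + x + 1)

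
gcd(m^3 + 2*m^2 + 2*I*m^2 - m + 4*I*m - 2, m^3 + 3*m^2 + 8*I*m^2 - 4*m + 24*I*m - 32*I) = 1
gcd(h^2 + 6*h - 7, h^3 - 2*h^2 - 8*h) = 1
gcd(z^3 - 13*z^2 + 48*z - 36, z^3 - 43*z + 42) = z^2 - 7*z + 6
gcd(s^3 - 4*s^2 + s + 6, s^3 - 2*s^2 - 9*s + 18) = s^2 - 5*s + 6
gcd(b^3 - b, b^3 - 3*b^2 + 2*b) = b^2 - b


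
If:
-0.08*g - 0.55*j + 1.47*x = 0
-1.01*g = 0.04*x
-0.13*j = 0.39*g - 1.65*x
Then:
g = 0.00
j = 0.00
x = 0.00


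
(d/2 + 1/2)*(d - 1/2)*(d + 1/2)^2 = d^4/2 + 3*d^3/4 + d^2/8 - 3*d/16 - 1/16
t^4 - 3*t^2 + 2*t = t*(t - 1)^2*(t + 2)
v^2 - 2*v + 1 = (v - 1)^2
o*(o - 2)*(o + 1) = o^3 - o^2 - 2*o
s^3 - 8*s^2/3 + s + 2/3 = (s - 2)*(s - 1)*(s + 1/3)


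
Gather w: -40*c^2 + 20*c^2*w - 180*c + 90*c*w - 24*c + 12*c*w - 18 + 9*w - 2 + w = -40*c^2 - 204*c + w*(20*c^2 + 102*c + 10) - 20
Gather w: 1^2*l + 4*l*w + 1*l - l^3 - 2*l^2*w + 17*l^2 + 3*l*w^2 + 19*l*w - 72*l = -l^3 + 17*l^2 + 3*l*w^2 - 70*l + w*(-2*l^2 + 23*l)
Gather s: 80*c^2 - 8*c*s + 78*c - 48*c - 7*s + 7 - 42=80*c^2 + 30*c + s*(-8*c - 7) - 35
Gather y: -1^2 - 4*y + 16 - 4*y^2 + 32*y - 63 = -4*y^2 + 28*y - 48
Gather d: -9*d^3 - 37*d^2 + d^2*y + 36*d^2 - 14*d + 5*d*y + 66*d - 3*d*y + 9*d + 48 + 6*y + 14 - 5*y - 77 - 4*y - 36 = -9*d^3 + d^2*(y - 1) + d*(2*y + 61) - 3*y - 51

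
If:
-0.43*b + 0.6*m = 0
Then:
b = 1.3953488372093*m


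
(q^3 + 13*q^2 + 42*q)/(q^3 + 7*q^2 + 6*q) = (q + 7)/(q + 1)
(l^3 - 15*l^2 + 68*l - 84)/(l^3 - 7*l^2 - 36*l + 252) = (l - 2)/(l + 6)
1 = 1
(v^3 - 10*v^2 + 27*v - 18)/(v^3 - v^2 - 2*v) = (-v^3 + 10*v^2 - 27*v + 18)/(v*(-v^2 + v + 2))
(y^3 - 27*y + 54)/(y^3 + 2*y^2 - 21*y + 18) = (y - 3)/(y - 1)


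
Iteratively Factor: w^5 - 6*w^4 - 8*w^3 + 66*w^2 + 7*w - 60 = (w + 1)*(w^4 - 7*w^3 - w^2 + 67*w - 60) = (w - 5)*(w + 1)*(w^3 - 2*w^2 - 11*w + 12) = (w - 5)*(w - 4)*(w + 1)*(w^2 + 2*w - 3) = (w - 5)*(w - 4)*(w + 1)*(w + 3)*(w - 1)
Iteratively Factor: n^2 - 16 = (n + 4)*(n - 4)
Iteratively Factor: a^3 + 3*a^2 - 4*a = (a - 1)*(a^2 + 4*a) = a*(a - 1)*(a + 4)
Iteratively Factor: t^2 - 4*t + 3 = (t - 1)*(t - 3)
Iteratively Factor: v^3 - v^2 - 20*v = (v + 4)*(v^2 - 5*v) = v*(v + 4)*(v - 5)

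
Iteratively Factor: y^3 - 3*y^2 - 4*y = (y)*(y^2 - 3*y - 4) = y*(y - 4)*(y + 1)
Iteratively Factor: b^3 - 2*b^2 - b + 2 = (b + 1)*(b^2 - 3*b + 2) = (b - 2)*(b + 1)*(b - 1)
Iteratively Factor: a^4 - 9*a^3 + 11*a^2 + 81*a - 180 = (a - 4)*(a^3 - 5*a^2 - 9*a + 45) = (a - 4)*(a + 3)*(a^2 - 8*a + 15) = (a - 5)*(a - 4)*(a + 3)*(a - 3)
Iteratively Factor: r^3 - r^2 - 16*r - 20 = (r - 5)*(r^2 + 4*r + 4) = (r - 5)*(r + 2)*(r + 2)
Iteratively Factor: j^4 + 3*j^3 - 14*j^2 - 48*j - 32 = (j + 1)*(j^3 + 2*j^2 - 16*j - 32) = (j + 1)*(j + 2)*(j^2 - 16) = (j + 1)*(j + 2)*(j + 4)*(j - 4)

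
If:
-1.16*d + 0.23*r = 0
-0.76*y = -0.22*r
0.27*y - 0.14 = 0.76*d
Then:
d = -0.38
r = -1.93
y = -0.56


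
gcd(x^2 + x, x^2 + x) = x^2 + x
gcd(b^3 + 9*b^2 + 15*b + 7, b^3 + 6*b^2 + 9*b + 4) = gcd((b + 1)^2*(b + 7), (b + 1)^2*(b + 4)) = b^2 + 2*b + 1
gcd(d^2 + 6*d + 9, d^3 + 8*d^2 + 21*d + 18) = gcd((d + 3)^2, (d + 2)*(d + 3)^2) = d^2 + 6*d + 9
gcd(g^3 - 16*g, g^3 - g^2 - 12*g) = g^2 - 4*g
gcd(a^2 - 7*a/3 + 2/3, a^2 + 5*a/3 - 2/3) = a - 1/3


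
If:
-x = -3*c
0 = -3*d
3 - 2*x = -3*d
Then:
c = 1/2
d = 0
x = 3/2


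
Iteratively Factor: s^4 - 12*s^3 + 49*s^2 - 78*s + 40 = (s - 2)*(s^3 - 10*s^2 + 29*s - 20) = (s - 4)*(s - 2)*(s^2 - 6*s + 5) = (s - 5)*(s - 4)*(s - 2)*(s - 1)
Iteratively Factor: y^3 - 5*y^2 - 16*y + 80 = (y + 4)*(y^2 - 9*y + 20) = (y - 4)*(y + 4)*(y - 5)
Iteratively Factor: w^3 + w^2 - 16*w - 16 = (w + 4)*(w^2 - 3*w - 4) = (w - 4)*(w + 4)*(w + 1)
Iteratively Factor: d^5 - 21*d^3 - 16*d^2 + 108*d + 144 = (d + 2)*(d^4 - 2*d^3 - 17*d^2 + 18*d + 72) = (d + 2)*(d + 3)*(d^3 - 5*d^2 - 2*d + 24) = (d - 4)*(d + 2)*(d + 3)*(d^2 - d - 6) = (d - 4)*(d + 2)^2*(d + 3)*(d - 3)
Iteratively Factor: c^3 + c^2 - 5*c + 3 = (c - 1)*(c^2 + 2*c - 3) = (c - 1)^2*(c + 3)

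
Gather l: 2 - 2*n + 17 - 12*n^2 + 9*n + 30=-12*n^2 + 7*n + 49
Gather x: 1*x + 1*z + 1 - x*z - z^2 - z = x*(1 - z) - z^2 + 1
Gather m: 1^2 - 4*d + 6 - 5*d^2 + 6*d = -5*d^2 + 2*d + 7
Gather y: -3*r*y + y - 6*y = y*(-3*r - 5)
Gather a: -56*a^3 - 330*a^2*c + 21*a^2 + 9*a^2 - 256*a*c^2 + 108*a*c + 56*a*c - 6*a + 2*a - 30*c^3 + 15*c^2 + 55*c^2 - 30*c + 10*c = -56*a^3 + a^2*(30 - 330*c) + a*(-256*c^2 + 164*c - 4) - 30*c^3 + 70*c^2 - 20*c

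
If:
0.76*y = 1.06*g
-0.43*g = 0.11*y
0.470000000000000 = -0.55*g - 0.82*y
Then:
No Solution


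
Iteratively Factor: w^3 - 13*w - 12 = (w + 3)*(w^2 - 3*w - 4) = (w + 1)*(w + 3)*(w - 4)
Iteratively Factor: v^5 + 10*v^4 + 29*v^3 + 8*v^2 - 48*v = (v + 4)*(v^4 + 6*v^3 + 5*v^2 - 12*v) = v*(v + 4)*(v^3 + 6*v^2 + 5*v - 12) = v*(v + 4)^2*(v^2 + 2*v - 3) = v*(v + 3)*(v + 4)^2*(v - 1)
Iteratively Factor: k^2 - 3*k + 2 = (k - 1)*(k - 2)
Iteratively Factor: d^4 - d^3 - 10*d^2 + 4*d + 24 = (d + 2)*(d^3 - 3*d^2 - 4*d + 12) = (d - 2)*(d + 2)*(d^2 - d - 6) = (d - 2)*(d + 2)^2*(d - 3)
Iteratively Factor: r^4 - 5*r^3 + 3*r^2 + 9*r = (r - 3)*(r^3 - 2*r^2 - 3*r) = (r - 3)*(r + 1)*(r^2 - 3*r) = (r - 3)^2*(r + 1)*(r)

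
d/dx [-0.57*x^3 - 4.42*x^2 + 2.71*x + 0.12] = -1.71*x^2 - 8.84*x + 2.71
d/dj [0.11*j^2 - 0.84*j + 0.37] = 0.22*j - 0.84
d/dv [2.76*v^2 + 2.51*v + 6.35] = 5.52*v + 2.51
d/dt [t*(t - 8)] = 2*t - 8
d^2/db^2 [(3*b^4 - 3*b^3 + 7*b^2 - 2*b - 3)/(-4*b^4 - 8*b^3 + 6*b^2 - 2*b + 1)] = 2*(144*b^9 - 552*b^8 - 120*b^7 + 172*b^6 + 2052*b^5 + 222*b^4 - 1418*b^3 + 726*b^2 - 63*b - 9)/(64*b^12 + 384*b^11 + 480*b^10 - 544*b^9 - 384*b^8 + 768*b^7 - 792*b^6 + 552*b^5 - 264*b^4 + 104*b^3 - 30*b^2 + 6*b - 1)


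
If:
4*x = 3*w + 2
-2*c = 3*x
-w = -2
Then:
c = -3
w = 2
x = 2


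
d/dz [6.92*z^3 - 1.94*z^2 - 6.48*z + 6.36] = 20.76*z^2 - 3.88*z - 6.48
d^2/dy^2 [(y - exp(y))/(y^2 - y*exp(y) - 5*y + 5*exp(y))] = 2/(y^3 - 15*y^2 + 75*y - 125)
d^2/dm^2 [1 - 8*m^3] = -48*m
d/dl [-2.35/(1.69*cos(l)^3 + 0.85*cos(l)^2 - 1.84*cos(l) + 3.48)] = (-11.9145*cos(l)^2 - 3.995*cos(l) + 4.324)*sin(l)/(1.69*cos(l)^3 + 0.85*cos(l)^2 - 1.84*cos(l) + 3.48)^2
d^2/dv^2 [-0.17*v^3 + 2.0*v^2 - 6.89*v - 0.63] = 4.0 - 1.02*v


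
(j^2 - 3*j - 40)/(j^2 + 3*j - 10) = (j - 8)/(j - 2)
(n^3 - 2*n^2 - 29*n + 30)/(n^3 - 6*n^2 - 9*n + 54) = (n^2 + 4*n - 5)/(n^2 - 9)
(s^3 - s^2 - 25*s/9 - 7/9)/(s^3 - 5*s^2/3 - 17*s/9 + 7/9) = (3*s + 1)/(3*s - 1)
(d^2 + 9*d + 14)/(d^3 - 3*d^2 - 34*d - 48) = (d + 7)/(d^2 - 5*d - 24)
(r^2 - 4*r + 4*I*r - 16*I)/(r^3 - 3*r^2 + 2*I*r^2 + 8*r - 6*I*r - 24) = (r - 4)/(r^2 - r*(3 + 2*I) + 6*I)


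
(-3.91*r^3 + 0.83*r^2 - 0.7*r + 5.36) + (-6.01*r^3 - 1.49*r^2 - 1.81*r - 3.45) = -9.92*r^3 - 0.66*r^2 - 2.51*r + 1.91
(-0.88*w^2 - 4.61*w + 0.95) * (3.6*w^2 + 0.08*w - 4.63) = -3.168*w^4 - 16.6664*w^3 + 7.1256*w^2 + 21.4203*w - 4.3985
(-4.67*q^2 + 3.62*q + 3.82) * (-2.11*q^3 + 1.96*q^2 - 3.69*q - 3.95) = 9.8537*q^5 - 16.7914*q^4 + 16.2673*q^3 + 12.5759*q^2 - 28.3948*q - 15.089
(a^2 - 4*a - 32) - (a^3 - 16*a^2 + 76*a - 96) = -a^3 + 17*a^2 - 80*a + 64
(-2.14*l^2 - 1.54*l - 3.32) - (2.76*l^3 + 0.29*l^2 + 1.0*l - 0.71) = -2.76*l^3 - 2.43*l^2 - 2.54*l - 2.61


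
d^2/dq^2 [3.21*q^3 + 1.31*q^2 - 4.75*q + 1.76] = 19.26*q + 2.62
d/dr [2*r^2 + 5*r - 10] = 4*r + 5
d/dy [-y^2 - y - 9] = -2*y - 1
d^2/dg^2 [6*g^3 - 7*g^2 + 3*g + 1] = 36*g - 14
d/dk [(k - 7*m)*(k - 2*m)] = 2*k - 9*m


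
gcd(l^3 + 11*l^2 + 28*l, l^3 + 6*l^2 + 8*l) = l^2 + 4*l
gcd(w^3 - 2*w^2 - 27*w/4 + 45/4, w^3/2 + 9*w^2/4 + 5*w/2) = w + 5/2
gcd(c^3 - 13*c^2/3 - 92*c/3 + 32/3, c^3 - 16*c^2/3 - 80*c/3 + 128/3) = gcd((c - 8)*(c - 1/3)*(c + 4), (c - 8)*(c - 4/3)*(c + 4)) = c^2 - 4*c - 32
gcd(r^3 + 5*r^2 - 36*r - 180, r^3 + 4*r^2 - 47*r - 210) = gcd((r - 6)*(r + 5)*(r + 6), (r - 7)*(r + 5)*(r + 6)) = r^2 + 11*r + 30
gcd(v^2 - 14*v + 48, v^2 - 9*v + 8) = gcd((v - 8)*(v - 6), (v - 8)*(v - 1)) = v - 8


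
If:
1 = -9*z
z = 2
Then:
No Solution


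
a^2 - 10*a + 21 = (a - 7)*(a - 3)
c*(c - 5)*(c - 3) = c^3 - 8*c^2 + 15*c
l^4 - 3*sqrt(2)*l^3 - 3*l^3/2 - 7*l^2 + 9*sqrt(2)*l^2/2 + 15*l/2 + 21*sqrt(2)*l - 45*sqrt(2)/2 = (l - 3)*(l - 1)*(l + 5/2)*(l - 3*sqrt(2))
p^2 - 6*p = p*(p - 6)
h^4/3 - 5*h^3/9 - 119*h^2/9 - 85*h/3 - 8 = (h/3 + 1)*(h - 8)*(h + 1/3)*(h + 3)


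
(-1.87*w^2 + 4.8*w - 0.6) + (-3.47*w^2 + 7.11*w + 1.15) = -5.34*w^2 + 11.91*w + 0.55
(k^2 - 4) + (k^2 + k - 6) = 2*k^2 + k - 10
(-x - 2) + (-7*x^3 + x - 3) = -7*x^3 - 5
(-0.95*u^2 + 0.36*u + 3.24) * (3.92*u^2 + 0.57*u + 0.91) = -3.724*u^4 + 0.8697*u^3 + 12.0415*u^2 + 2.1744*u + 2.9484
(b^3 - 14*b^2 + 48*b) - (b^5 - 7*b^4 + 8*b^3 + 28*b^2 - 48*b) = -b^5 + 7*b^4 - 7*b^3 - 42*b^2 + 96*b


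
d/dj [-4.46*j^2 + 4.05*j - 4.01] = 4.05 - 8.92*j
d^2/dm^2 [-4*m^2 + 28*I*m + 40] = -8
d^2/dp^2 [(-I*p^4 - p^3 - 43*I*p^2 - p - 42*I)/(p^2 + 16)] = 2*(-I*p^6 - 48*I*p^4 + 15*p^3 + 402*I*p^2 - 720*p - 10336*I)/(p^6 + 48*p^4 + 768*p^2 + 4096)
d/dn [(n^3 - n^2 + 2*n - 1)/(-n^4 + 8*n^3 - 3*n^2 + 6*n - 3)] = n^2*(n^4 - 2*n^3 + 11*n^2 - 24*n + 15)/(n^8 - 16*n^7 + 70*n^6 - 60*n^5 + 111*n^4 - 84*n^3 + 54*n^2 - 36*n + 9)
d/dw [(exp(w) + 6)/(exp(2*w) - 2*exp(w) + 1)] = (-exp(w) - 13)*exp(w)/(exp(3*w) - 3*exp(2*w) + 3*exp(w) - 1)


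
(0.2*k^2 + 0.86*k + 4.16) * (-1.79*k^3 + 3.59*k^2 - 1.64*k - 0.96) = -0.358*k^5 - 0.8214*k^4 - 4.687*k^3 + 13.332*k^2 - 7.648*k - 3.9936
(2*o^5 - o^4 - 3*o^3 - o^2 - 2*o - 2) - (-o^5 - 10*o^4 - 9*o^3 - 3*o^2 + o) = 3*o^5 + 9*o^4 + 6*o^3 + 2*o^2 - 3*o - 2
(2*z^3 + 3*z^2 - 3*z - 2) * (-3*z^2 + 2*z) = -6*z^5 - 5*z^4 + 15*z^3 - 4*z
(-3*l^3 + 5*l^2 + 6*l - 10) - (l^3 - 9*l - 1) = -4*l^3 + 5*l^2 + 15*l - 9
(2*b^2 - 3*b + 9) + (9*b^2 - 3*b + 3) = 11*b^2 - 6*b + 12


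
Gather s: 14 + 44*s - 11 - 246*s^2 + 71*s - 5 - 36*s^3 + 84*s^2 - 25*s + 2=-36*s^3 - 162*s^2 + 90*s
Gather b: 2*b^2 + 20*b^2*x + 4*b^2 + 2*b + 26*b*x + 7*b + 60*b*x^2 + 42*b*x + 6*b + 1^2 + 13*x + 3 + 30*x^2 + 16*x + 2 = b^2*(20*x + 6) + b*(60*x^2 + 68*x + 15) + 30*x^2 + 29*x + 6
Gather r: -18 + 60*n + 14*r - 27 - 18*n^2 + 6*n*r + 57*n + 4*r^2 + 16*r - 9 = -18*n^2 + 117*n + 4*r^2 + r*(6*n + 30) - 54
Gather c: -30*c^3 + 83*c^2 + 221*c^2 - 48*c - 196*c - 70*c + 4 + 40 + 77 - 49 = -30*c^3 + 304*c^2 - 314*c + 72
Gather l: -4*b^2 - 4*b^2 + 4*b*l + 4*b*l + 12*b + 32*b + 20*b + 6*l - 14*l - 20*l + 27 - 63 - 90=-8*b^2 + 64*b + l*(8*b - 28) - 126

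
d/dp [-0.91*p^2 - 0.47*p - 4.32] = -1.82*p - 0.47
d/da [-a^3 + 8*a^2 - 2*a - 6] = -3*a^2 + 16*a - 2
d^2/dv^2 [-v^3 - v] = -6*v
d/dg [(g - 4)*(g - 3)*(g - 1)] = 3*g^2 - 16*g + 19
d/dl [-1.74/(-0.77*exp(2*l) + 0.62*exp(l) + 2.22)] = (1.0788 - 2.6796*exp(l))*exp(l)/(-0.77*exp(2*l) + 0.62*exp(l) + 2.22)^2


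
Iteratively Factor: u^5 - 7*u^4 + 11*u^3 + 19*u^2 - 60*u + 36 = (u + 2)*(u^4 - 9*u^3 + 29*u^2 - 39*u + 18) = (u - 1)*(u + 2)*(u^3 - 8*u^2 + 21*u - 18) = (u - 3)*(u - 1)*(u + 2)*(u^2 - 5*u + 6) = (u - 3)*(u - 2)*(u - 1)*(u + 2)*(u - 3)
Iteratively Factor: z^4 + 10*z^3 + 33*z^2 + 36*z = (z + 4)*(z^3 + 6*z^2 + 9*z) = z*(z + 4)*(z^2 + 6*z + 9) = z*(z + 3)*(z + 4)*(z + 3)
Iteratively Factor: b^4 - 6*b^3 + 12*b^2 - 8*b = (b - 2)*(b^3 - 4*b^2 + 4*b) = b*(b - 2)*(b^2 - 4*b + 4) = b*(b - 2)^2*(b - 2)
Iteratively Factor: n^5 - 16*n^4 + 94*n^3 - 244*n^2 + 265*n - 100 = (n - 1)*(n^4 - 15*n^3 + 79*n^2 - 165*n + 100) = (n - 5)*(n - 1)*(n^3 - 10*n^2 + 29*n - 20) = (n - 5)*(n - 1)^2*(n^2 - 9*n + 20) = (n - 5)^2*(n - 1)^2*(n - 4)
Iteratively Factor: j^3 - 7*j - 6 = (j + 2)*(j^2 - 2*j - 3) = (j - 3)*(j + 2)*(j + 1)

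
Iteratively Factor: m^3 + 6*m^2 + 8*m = (m)*(m^2 + 6*m + 8) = m*(m + 4)*(m + 2)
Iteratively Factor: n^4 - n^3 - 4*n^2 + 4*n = (n - 1)*(n^3 - 4*n) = n*(n - 1)*(n^2 - 4) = n*(n - 2)*(n - 1)*(n + 2)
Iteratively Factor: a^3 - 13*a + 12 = (a - 1)*(a^2 + a - 12) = (a - 3)*(a - 1)*(a + 4)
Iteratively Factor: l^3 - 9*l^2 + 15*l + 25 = (l - 5)*(l^2 - 4*l - 5) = (l - 5)^2*(l + 1)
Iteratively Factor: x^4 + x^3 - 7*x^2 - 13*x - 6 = (x + 2)*(x^3 - x^2 - 5*x - 3) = (x + 1)*(x + 2)*(x^2 - 2*x - 3) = (x - 3)*(x + 1)*(x + 2)*(x + 1)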